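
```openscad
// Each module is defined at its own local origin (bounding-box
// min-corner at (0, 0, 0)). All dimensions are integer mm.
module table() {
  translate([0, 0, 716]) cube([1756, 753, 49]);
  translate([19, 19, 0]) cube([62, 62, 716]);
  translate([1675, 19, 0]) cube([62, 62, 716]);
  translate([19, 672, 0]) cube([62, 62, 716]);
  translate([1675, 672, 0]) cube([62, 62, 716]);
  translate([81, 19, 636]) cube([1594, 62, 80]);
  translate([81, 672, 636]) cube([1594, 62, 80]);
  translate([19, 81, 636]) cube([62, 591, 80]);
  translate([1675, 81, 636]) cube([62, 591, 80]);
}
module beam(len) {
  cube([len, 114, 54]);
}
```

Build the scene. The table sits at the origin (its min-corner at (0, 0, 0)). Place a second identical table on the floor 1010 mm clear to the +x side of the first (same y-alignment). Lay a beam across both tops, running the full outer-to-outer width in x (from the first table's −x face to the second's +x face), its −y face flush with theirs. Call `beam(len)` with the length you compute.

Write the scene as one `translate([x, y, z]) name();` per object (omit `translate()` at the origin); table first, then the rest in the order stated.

table();
translate([2766, 0, 0]) table();
translate([0, 0, 765]) beam(4522);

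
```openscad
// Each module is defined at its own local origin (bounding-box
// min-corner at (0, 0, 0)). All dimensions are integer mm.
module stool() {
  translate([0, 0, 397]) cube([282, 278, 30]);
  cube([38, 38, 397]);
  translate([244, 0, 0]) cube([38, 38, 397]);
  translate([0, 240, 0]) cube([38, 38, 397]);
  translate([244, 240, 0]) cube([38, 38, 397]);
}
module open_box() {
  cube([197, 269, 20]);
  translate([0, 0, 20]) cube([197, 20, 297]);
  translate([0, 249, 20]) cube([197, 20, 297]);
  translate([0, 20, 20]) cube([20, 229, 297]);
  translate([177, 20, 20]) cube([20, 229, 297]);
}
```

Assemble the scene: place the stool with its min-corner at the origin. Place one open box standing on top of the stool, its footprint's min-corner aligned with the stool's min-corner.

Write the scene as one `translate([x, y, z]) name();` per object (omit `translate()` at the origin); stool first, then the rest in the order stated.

stool();
translate([0, 0, 427]) open_box();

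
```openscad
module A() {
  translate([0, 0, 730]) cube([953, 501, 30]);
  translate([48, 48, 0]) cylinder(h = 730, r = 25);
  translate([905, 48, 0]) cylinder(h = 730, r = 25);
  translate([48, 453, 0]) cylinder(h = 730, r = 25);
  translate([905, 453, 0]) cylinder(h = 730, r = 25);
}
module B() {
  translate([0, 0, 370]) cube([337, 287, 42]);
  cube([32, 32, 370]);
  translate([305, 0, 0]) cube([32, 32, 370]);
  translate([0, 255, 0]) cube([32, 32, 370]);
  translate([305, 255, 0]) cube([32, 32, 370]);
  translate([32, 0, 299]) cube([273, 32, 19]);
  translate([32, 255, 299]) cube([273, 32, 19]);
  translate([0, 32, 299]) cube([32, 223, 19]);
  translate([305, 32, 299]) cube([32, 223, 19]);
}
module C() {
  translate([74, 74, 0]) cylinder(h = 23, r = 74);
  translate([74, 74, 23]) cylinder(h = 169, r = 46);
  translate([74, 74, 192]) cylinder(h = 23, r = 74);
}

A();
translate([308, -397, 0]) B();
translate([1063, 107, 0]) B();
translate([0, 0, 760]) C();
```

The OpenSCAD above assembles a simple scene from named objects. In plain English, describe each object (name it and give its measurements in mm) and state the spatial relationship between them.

A is a table with a 953×501 mm rectangular top, 30 mm thick, top surface at z = 760 mm, supported by four round legs of 50 mm diameter, each leg's bounding box inset 23 mm from the nearest pair of top edges, running from the floor.

B is a four-legged stool. The seat is a 337×287×42 mm slab whose top surface is at z = 412 mm; four square legs, each 32×32 mm in cross-section, run from the floor (z = 0) to the underside of the seat, each flush with a corner of the seat. Four stretchers, 32 mm wide and 19 mm tall, connect adjacent legs with their undersides at z = 299 mm, each running between the inner faces of the legs it joins and aligned with the legs' outer faces on the other axis.

C is a spool: two coaxial disc flanges of radius 74 mm and thickness 23 mm, joined by a core cylinder of radius 46 mm and height 169 mm. The lower flange rests on z = 0 and the three cylinders share a vertical axis.

Two stools sit around the table at the −y, +x sides. The spool is on top of the table.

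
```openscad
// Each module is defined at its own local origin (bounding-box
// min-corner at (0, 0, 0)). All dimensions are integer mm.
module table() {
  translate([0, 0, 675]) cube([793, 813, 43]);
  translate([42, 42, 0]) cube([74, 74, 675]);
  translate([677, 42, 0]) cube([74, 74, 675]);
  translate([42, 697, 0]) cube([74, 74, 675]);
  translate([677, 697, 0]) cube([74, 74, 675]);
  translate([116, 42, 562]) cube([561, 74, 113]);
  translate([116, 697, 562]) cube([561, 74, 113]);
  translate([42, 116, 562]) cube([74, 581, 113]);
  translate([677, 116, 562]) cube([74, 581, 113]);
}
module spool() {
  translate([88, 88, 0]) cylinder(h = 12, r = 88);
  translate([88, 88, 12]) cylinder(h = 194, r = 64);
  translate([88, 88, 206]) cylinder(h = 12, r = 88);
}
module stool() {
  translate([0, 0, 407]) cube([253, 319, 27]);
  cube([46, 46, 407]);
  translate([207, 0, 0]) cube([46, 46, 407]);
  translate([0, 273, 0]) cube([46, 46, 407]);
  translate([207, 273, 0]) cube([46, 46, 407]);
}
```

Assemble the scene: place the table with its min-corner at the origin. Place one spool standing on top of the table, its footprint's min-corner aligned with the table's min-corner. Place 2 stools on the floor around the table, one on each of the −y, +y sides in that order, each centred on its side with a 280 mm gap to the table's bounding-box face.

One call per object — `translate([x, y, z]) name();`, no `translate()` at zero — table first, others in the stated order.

table();
translate([0, 0, 718]) spool();
translate([270, -599, 0]) stool();
translate([270, 1093, 0]) stool();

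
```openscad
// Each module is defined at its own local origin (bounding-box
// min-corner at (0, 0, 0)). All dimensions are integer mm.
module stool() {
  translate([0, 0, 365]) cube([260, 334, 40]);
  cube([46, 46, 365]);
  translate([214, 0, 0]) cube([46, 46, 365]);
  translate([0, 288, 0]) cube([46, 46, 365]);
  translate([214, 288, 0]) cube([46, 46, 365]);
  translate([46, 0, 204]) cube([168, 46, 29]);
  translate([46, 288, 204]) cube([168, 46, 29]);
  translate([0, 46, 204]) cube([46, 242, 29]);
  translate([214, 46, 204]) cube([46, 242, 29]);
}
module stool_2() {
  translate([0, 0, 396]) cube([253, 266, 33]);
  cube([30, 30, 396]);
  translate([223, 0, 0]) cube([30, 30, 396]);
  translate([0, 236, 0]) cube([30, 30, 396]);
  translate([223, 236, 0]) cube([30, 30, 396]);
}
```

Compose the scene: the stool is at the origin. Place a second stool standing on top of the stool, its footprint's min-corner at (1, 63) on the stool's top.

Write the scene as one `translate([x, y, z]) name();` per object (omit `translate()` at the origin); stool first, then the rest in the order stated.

stool();
translate([1, 63, 405]) stool_2();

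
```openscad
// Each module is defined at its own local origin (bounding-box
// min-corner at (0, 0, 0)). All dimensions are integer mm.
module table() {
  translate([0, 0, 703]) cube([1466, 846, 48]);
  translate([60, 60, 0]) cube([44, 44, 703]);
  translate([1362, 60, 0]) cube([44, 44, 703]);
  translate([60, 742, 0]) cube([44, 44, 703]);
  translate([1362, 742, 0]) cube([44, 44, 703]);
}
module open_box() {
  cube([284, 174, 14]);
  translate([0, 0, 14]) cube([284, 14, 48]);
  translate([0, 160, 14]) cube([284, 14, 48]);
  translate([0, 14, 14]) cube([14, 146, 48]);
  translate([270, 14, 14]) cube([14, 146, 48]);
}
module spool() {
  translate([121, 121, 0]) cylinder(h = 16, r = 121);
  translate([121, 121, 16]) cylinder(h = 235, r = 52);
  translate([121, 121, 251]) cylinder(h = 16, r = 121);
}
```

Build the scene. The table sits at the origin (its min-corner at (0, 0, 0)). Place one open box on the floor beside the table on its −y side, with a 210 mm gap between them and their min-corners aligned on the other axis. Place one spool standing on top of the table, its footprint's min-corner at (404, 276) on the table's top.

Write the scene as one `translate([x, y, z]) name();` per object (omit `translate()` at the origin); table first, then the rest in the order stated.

table();
translate([0, -384, 0]) open_box();
translate([404, 276, 751]) spool();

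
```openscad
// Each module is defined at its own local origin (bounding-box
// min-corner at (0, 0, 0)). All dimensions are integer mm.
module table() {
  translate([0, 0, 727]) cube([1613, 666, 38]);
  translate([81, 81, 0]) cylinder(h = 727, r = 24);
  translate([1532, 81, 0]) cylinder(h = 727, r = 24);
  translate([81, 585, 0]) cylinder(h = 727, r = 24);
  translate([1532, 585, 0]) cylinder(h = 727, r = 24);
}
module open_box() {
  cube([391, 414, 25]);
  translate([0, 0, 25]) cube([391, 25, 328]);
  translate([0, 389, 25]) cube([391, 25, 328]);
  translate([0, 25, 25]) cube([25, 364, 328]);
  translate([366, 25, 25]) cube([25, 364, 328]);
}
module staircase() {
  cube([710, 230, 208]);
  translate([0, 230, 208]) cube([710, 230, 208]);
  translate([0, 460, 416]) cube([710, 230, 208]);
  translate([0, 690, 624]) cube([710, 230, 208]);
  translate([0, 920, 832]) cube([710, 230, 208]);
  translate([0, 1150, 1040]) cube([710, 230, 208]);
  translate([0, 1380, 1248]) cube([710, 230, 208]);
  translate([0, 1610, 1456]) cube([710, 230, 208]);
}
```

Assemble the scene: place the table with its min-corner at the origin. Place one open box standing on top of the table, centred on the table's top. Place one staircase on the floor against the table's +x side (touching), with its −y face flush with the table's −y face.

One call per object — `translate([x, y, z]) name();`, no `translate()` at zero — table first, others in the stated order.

table();
translate([611, 126, 765]) open_box();
translate([1613, 0, 0]) staircase();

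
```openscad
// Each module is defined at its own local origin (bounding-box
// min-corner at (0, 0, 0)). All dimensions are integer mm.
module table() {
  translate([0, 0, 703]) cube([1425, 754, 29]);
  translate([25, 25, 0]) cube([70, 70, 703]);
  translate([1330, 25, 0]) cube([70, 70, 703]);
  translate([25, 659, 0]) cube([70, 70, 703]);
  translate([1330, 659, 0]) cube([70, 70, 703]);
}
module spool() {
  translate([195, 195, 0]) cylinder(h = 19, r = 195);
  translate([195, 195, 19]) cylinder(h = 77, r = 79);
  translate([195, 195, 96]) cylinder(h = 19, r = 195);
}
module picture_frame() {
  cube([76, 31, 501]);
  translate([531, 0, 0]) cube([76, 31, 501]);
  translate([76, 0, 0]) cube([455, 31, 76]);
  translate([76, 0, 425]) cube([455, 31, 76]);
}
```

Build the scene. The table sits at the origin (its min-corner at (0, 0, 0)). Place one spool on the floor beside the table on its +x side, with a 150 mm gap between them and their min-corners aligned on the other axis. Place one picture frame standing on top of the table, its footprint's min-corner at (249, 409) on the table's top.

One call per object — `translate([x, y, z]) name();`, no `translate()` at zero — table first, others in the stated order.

table();
translate([1575, 0, 0]) spool();
translate([249, 409, 732]) picture_frame();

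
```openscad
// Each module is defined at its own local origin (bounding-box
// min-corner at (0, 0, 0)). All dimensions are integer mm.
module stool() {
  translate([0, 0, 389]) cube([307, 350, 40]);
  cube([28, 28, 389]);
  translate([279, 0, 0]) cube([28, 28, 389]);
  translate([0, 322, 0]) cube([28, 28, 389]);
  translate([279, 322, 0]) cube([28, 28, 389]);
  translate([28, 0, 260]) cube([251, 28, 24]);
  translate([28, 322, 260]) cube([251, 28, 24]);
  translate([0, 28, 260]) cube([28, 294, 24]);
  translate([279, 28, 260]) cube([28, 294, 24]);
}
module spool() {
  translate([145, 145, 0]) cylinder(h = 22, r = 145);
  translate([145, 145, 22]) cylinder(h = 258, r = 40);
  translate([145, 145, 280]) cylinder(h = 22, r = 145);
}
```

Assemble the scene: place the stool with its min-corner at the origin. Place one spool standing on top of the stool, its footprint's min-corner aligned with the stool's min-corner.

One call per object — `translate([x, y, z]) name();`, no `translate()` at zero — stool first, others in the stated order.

stool();
translate([0, 0, 429]) spool();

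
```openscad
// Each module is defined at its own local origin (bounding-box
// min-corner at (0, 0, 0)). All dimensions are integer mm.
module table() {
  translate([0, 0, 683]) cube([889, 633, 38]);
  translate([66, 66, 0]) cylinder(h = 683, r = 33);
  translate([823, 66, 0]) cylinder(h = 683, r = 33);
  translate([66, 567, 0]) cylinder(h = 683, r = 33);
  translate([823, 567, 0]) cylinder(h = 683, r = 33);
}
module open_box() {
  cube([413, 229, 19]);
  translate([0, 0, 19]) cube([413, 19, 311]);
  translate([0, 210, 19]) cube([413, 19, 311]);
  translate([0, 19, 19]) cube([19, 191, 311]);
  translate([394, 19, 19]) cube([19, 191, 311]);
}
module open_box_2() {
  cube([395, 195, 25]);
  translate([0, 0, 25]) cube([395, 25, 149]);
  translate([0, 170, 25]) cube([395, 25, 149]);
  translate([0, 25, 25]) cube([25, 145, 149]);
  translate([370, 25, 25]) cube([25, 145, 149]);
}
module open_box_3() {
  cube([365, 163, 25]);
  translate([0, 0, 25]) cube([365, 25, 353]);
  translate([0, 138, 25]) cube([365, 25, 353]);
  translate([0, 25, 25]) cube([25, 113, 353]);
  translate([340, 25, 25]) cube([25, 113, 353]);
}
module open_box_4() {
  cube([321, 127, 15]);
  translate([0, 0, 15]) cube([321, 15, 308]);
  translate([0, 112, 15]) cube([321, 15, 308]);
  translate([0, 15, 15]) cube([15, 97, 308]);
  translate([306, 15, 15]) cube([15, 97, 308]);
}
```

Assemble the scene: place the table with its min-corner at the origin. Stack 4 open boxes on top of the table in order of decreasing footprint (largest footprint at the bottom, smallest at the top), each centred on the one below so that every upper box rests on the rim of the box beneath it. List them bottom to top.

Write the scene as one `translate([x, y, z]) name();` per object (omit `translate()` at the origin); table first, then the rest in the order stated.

table();
translate([238, 202, 721]) open_box();
translate([247, 219, 1051]) open_box_2();
translate([262, 235, 1225]) open_box_3();
translate([284, 253, 1603]) open_box_4();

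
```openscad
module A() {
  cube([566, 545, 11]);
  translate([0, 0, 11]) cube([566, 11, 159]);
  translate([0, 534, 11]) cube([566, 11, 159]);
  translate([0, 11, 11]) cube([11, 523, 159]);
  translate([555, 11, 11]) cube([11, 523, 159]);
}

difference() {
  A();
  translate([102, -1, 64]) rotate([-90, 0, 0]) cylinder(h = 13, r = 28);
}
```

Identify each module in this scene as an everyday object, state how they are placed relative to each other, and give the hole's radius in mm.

A is an open box. The open box has a circular hole through its front wall. The hole's radius is 28 mm.

The subtracted cylinder has r = 28 mm.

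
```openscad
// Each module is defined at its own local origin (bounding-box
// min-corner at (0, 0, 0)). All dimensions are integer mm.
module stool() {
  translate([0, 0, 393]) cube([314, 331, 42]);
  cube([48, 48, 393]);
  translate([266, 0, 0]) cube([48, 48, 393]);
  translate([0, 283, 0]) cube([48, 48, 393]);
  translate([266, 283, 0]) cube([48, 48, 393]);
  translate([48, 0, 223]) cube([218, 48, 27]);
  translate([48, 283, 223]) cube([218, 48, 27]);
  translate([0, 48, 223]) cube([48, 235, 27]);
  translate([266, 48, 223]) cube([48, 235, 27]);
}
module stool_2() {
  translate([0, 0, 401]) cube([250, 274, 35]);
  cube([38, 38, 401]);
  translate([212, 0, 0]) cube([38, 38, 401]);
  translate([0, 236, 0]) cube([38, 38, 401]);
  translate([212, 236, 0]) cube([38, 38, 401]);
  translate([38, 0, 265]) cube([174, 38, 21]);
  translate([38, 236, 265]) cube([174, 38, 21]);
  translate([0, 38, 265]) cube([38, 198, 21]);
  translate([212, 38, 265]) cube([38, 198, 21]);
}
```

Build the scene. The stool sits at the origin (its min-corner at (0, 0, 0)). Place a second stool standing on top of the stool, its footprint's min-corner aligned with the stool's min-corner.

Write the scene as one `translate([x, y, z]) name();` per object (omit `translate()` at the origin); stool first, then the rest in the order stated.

stool();
translate([0, 0, 435]) stool_2();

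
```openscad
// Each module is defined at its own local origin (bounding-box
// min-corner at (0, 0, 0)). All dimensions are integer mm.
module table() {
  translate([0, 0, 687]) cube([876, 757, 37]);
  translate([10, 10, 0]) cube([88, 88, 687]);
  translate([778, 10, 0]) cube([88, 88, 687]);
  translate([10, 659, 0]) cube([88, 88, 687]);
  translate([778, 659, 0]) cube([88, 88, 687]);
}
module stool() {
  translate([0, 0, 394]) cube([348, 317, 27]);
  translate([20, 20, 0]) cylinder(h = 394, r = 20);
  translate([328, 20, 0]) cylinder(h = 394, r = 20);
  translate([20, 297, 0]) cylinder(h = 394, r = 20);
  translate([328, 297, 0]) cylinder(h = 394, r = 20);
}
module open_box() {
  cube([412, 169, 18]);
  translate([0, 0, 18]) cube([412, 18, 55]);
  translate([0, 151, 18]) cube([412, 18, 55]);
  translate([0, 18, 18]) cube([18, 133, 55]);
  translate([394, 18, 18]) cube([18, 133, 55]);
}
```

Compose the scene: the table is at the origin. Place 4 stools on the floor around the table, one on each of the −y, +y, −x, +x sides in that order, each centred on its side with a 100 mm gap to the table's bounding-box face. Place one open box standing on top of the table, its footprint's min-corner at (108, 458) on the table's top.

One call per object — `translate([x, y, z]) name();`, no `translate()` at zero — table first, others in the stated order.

table();
translate([264, -417, 0]) stool();
translate([264, 857, 0]) stool();
translate([-448, 220, 0]) stool();
translate([976, 220, 0]) stool();
translate([108, 458, 724]) open_box();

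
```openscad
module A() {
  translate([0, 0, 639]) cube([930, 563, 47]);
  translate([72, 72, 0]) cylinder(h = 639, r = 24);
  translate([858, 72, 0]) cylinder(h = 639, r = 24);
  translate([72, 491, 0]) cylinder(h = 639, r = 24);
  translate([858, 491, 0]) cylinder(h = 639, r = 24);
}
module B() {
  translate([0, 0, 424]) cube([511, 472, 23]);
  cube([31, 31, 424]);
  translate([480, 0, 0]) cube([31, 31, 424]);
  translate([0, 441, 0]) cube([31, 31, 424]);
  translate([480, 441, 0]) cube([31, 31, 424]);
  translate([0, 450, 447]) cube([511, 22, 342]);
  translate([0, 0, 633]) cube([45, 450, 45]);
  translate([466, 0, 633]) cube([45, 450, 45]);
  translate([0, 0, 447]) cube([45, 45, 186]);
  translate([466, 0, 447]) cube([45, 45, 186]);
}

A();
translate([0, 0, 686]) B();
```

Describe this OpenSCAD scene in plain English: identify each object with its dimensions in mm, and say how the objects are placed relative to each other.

A is a rectangular dining table. The top is 930×563×47 mm with its upper surface at z = 686 mm. It stands on four round legs of 48 mm diameter, each leg's bounding box inset 48 mm from the nearest pair of top edges, running from the floor to the underside of the top.

B is a chair. The seat is a 511×472×23 mm slab with its top at z = 447 mm, on four 31×31 mm corner legs (flush with the seat edges, standing on z = 0). A flat backrest 22 mm thick, 342 mm tall, spans the full seat width and rises from the seat top along its +y edge, rear face flush with the rear of the seat. Two armrests of 45×45 mm section run along each side from the seat's front edge to the front of the backrest, top faces 231 mm above the seat top and outer faces flush with the seat's x-edges; a 45×45 mm post under the front of each armrest stands on the seat at the front corner.

The chair is on top of the table.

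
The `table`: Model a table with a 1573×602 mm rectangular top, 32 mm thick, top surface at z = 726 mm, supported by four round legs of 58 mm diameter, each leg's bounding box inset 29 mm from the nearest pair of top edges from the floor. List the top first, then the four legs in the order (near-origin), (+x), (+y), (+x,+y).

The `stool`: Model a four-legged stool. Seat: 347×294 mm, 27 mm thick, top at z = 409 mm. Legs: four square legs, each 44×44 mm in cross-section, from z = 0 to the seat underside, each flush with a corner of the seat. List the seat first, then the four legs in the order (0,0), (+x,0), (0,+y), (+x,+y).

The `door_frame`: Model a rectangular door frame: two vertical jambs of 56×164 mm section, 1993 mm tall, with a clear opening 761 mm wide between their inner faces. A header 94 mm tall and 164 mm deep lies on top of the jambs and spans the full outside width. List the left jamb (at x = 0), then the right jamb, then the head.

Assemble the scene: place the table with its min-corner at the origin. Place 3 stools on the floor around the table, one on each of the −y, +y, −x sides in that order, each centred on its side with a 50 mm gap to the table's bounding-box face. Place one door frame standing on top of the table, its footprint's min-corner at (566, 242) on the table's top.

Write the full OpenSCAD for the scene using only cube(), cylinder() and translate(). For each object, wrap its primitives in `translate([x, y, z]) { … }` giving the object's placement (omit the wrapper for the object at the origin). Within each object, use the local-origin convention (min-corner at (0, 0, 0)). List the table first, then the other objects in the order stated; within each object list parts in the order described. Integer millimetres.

translate([0, 0, 694]) cube([1573, 602, 32]);
translate([58, 58, 0]) cylinder(h = 694, r = 29);
translate([1515, 58, 0]) cylinder(h = 694, r = 29);
translate([58, 544, 0]) cylinder(h = 694, r = 29);
translate([1515, 544, 0]) cylinder(h = 694, r = 29);
translate([613, -344, 0]) {
  translate([0, 0, 382]) cube([347, 294, 27]);
  cube([44, 44, 382]);
  translate([303, 0, 0]) cube([44, 44, 382]);
  translate([0, 250, 0]) cube([44, 44, 382]);
  translate([303, 250, 0]) cube([44, 44, 382]);
}
translate([613, 652, 0]) {
  translate([0, 0, 382]) cube([347, 294, 27]);
  cube([44, 44, 382]);
  translate([303, 0, 0]) cube([44, 44, 382]);
  translate([0, 250, 0]) cube([44, 44, 382]);
  translate([303, 250, 0]) cube([44, 44, 382]);
}
translate([-397, 154, 0]) {
  translate([0, 0, 382]) cube([347, 294, 27]);
  cube([44, 44, 382]);
  translate([303, 0, 0]) cube([44, 44, 382]);
  translate([0, 250, 0]) cube([44, 44, 382]);
  translate([303, 250, 0]) cube([44, 44, 382]);
}
translate([566, 242, 726]) {
  cube([56, 164, 1993]);
  translate([817, 0, 0]) cube([56, 164, 1993]);
  translate([0, 0, 1993]) cube([873, 164, 94]);
}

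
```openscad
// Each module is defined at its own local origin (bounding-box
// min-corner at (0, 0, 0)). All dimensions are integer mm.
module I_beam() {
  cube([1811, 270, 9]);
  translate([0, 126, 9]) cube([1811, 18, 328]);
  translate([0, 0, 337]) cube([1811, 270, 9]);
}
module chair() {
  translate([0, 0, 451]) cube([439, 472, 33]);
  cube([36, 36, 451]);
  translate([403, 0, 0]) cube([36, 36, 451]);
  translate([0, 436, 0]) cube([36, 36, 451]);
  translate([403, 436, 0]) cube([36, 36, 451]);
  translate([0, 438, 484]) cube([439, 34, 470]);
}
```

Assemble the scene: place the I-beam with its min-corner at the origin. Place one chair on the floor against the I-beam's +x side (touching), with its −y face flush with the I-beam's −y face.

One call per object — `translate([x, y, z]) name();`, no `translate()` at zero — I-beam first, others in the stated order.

I_beam();
translate([1811, 0, 0]) chair();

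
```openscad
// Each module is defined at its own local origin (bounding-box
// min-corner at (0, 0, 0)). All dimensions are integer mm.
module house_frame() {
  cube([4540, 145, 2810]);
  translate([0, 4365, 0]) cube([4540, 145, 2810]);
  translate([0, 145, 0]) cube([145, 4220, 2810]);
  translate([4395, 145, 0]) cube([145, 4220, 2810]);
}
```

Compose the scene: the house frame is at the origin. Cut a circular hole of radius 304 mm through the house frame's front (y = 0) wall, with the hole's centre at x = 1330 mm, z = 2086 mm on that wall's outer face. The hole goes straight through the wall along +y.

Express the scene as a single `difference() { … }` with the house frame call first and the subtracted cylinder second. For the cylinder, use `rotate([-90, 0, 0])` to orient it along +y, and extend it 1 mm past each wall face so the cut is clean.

difference() {
  house_frame();
  translate([1330, -1, 2086]) rotate([-90, 0, 0]) cylinder(h = 147, r = 304);
}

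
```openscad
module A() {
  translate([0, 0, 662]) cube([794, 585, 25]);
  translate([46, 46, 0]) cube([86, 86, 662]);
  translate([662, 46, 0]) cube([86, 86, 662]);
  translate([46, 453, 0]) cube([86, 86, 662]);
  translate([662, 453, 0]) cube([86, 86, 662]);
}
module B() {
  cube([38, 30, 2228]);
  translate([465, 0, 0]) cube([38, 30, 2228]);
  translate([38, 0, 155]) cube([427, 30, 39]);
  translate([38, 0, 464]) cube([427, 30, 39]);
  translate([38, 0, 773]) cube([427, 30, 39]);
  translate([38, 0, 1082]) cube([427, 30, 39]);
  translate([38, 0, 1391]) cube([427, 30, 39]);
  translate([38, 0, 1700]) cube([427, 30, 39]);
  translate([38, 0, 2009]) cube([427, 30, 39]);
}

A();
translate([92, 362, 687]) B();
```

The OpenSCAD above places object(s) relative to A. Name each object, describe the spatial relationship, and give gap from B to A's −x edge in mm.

A is a table. B is a ladder. The ladder is on top of the table. The gap from the ladder to the table's −x edge is 92 mm.

The ladder's min-x is at 92; the table's min-x is 0; gap = 92 mm.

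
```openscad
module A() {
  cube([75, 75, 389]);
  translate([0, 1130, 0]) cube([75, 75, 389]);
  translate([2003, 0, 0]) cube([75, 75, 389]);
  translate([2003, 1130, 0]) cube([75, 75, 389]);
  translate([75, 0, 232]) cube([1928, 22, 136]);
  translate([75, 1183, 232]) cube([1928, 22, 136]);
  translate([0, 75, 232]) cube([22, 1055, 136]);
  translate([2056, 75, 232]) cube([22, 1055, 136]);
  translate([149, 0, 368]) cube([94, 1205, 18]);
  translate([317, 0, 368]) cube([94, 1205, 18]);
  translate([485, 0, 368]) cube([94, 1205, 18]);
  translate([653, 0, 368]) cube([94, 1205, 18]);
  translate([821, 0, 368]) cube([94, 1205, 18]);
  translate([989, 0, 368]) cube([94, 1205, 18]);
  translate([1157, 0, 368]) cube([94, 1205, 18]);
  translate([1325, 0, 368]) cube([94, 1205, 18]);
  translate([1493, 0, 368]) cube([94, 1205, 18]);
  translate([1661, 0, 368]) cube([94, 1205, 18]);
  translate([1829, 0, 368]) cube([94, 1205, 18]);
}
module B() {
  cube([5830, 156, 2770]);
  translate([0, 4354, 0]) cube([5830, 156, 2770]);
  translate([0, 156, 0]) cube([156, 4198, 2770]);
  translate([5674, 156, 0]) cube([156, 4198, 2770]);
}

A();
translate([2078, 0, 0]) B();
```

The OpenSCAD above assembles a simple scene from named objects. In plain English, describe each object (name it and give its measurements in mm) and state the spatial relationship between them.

A is a bed frame 2078 mm long (x) by 1205 mm wide (y). Four 75×75 mm corner posts, 389 mm tall, at the corners of the footprint. Four rails of 22 mm thickness and 136 mm height run between adjacent posts with their undersides at z = 232 mm, their outer faces flush with the outside of the frame (the two x-running rails run between the posts' inner faces; the two y-running rails run between the posts' inner faces). 11 slats, each 94 mm wide (x) and 18 mm thick, lie across the top of the two x-running rails, running the full 1205 mm width of the frame in y; the slats are evenly spaced along x between the inner faces of the end posts with equal gaps (rounded down to the nearest mm) at the −x end and between each pair — any rounding remainder accumulates at the +x end.

B is the wall frame of a small rectangular building: four walls, each 2770 mm tall and 156 mm thick, enclosing a footprint 5830 mm (x) by 4510 mm (y) outside-to-outside, with no floor or roof. The front and back walls (the −y and +y sides) span the full width; the two side walls fit between them.

The house frame is against the bed frame's +x side, with their −y faces flush.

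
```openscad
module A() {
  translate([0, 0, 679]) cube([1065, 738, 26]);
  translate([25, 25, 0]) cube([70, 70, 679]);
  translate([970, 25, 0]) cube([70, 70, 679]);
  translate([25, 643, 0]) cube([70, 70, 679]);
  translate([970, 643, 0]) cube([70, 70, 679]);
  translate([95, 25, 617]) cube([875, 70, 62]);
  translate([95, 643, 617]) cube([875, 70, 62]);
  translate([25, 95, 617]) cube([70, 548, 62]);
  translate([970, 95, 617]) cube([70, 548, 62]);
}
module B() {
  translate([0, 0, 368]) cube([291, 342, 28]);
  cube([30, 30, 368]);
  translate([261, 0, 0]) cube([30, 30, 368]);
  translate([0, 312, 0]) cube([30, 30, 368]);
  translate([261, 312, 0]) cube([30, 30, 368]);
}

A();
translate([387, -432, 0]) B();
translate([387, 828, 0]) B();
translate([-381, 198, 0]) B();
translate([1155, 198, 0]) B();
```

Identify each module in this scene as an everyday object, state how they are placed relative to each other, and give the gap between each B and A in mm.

A is a table. B is a stool. Four stools sit around the table at the −y, +y, −x, +x sides. The gap between each stool and the table is 90 mm.

Each stool's nearest face is 90 mm from the table's bounding box.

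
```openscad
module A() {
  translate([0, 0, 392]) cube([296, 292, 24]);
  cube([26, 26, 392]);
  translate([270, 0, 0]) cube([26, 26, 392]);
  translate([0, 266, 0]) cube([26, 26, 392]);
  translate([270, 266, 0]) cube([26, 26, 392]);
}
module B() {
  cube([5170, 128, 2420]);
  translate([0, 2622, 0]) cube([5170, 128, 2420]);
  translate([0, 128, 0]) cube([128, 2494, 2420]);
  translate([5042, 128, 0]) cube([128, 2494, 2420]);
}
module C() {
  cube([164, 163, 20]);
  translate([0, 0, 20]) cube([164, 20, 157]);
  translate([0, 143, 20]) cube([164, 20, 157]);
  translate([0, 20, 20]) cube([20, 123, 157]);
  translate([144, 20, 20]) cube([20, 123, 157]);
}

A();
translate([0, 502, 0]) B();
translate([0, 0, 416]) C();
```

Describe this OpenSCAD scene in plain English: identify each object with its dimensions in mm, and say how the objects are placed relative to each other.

A is a four-legged stool. The seat is 296×292 mm, 24 mm thick, top at z = 416 mm. It stands on four square legs, each 26×26 mm in cross-section, from z = 0 to the seat underside, each flush with a corner of the seat.

B is the wall frame of a small rectangular building: four walls, each 2420 mm tall and 128 mm thick, enclosing a footprint 5170 mm (x) by 2750 mm (y) outside-to-outside, with no floor or roof. The front and back walls (the −y and +y sides) span the full width; the two side walls fit between them.

C is an open-topped rectangular box: outside dimensions 164×163×177 mm, with a uniform wall and base thickness of 20 mm. The base is a full 164×163 slab on the floor; four walls sit on top of the base. The front and back walls (the −y and +y sides) span the full width; the two side walls fit between them.

The house frame is on the floor beside the stool on its +y side. The open box is on top of the stool.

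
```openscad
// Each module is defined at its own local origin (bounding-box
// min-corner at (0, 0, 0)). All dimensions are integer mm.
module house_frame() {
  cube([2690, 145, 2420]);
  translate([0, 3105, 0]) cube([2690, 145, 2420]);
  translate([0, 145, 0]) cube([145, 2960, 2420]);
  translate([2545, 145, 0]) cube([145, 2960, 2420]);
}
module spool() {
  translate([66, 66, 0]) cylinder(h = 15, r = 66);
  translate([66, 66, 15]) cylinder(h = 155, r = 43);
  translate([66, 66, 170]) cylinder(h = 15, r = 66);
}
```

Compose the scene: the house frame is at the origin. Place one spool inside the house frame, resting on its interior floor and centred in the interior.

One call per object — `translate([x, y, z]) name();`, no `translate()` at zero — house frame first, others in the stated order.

house_frame();
translate([1279, 1559, 0]) spool();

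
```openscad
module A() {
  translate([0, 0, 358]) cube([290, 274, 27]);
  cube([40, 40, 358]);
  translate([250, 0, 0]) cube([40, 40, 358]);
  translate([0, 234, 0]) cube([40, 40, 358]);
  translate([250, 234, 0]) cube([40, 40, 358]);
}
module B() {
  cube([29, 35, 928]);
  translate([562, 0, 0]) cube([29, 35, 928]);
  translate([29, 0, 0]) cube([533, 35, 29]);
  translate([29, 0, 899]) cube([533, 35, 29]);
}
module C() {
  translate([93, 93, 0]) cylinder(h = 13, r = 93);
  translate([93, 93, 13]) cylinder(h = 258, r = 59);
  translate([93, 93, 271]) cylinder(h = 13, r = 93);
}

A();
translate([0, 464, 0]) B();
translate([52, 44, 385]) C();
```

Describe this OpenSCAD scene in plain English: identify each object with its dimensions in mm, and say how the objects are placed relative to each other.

A is a four-legged stool. The seat is a 290×274×27 mm slab whose top surface is at z = 385 mm; four square legs, each 40×40 mm in cross-section, run from the floor (z = 0) to the underside of the seat, each flush with a corner of the seat.

B is a picture frame with a 533×870 mm rectangular opening (x by z) and a uniform 29 mm border on every side. Frame depth is 35 mm along y. It is built from two vertical stiles running the full outside height and two horizontal rails spanning the gap between the stiles.

C is a spool: two coaxial disc flanges of radius 93 mm and thickness 13 mm, joined by a core cylinder of radius 59 mm and height 258 mm. The lower flange rests on z = 0 and the three cylinders share a vertical axis.

The picture frame is on the floor beside the stool on its +y side. The spool is on top of the stool, centred.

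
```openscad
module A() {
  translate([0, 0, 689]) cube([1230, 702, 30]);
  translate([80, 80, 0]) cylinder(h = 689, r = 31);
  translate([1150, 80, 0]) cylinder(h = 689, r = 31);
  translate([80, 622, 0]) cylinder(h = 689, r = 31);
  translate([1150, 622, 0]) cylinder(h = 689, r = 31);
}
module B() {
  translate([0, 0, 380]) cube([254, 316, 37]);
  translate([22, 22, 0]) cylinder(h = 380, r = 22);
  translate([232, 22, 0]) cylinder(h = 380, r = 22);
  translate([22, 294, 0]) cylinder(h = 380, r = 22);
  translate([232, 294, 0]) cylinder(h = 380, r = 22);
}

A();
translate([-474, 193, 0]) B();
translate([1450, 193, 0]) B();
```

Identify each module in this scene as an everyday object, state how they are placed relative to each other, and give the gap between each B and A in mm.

Each stool's nearest face is 220 mm from the table's bounding box.

A is a table. B is a stool. Two stools sit around the table at the −x, +x sides. The gap between each stool and the table is 220 mm.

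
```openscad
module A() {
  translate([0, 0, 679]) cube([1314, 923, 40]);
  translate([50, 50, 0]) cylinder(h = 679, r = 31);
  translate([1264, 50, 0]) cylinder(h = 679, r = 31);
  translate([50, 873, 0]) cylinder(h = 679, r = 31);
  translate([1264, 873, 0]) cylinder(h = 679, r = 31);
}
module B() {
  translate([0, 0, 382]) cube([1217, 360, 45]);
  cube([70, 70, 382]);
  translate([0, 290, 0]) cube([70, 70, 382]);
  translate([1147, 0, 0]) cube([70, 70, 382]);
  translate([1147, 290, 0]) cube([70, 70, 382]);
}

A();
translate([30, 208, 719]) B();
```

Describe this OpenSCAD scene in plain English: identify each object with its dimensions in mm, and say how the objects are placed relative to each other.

A is a table: top 1314 mm (x) × 923 mm (y), 40 mm thick, upper face at z = 719 mm, on four round legs of 62 mm diameter, each leg's bounding box inset 19 mm from the nearest pair of top edges, running from z = 0 to the bottom of the top.

B is a long wooden bench with a 1217 mm (x) × 360 mm (y) seat, 45 mm thick, its top surface 427 mm above the floor. Four 70 mm square legs at the seat corners, flush with the edges, run from z = 0 to the seat underside.

The bench is on top of the table.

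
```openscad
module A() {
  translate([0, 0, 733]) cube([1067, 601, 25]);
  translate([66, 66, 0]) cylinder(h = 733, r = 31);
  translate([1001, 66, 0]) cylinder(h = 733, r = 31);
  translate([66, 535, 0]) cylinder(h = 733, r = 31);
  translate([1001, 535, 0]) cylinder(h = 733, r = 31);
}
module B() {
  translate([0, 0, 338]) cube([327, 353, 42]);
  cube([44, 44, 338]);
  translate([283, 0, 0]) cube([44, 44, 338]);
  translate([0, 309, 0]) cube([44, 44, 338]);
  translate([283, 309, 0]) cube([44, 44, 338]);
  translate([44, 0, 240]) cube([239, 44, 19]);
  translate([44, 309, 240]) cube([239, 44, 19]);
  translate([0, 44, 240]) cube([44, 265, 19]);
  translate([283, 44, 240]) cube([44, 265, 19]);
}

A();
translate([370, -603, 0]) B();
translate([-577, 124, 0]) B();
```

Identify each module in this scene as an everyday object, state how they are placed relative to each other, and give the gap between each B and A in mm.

A is a table. B is a stool. Two stools sit around the table at the −y, −x sides. The gap between each stool and the table is 250 mm.

Each stool's nearest face is 250 mm from the table's bounding box.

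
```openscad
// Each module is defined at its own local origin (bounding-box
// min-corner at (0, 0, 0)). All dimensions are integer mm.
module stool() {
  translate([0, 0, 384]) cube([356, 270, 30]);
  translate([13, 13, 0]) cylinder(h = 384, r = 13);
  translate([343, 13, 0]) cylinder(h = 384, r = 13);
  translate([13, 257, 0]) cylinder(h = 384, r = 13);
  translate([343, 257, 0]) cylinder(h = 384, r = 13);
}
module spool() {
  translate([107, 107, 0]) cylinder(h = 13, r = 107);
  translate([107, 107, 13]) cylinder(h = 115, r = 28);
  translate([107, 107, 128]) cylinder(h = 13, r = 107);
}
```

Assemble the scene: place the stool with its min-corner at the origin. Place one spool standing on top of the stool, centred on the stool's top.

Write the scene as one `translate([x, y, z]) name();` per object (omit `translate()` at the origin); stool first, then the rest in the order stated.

stool();
translate([71, 28, 414]) spool();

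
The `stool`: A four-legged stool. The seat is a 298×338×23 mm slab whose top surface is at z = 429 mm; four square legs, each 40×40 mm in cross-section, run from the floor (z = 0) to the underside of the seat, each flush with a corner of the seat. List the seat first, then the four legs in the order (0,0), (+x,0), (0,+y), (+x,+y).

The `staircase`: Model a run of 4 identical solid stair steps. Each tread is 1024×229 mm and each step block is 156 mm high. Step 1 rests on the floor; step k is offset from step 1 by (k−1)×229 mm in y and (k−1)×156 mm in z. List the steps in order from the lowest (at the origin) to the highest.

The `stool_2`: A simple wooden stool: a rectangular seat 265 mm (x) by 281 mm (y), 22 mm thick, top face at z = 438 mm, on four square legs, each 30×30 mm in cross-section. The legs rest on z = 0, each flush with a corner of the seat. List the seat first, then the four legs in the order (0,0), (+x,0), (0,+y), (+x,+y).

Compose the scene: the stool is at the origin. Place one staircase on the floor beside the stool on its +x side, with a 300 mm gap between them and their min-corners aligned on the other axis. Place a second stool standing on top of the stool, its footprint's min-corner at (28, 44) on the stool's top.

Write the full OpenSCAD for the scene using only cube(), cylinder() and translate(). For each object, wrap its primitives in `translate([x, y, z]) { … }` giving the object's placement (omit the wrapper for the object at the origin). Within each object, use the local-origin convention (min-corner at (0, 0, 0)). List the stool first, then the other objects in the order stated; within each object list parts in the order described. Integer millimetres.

translate([0, 0, 406]) cube([298, 338, 23]);
cube([40, 40, 406]);
translate([258, 0, 0]) cube([40, 40, 406]);
translate([0, 298, 0]) cube([40, 40, 406]);
translate([258, 298, 0]) cube([40, 40, 406]);
translate([598, 0, 0]) {
  cube([1024, 229, 156]);
  translate([0, 229, 156]) cube([1024, 229, 156]);
  translate([0, 458, 312]) cube([1024, 229, 156]);
  translate([0, 687, 468]) cube([1024, 229, 156]);
}
translate([28, 44, 429]) {
  translate([0, 0, 416]) cube([265, 281, 22]);
  cube([30, 30, 416]);
  translate([235, 0, 0]) cube([30, 30, 416]);
  translate([0, 251, 0]) cube([30, 30, 416]);
  translate([235, 251, 0]) cube([30, 30, 416]);
}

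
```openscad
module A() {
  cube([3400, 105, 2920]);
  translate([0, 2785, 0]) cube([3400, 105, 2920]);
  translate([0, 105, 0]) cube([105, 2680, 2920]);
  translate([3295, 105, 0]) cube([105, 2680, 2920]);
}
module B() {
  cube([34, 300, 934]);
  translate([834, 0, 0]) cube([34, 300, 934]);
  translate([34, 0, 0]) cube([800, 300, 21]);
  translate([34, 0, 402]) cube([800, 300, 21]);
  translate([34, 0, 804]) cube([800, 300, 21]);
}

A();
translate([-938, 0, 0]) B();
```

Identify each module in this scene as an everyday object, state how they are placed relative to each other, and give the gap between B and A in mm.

The bookshelf's nearest face is 70 mm from the house frame's −x face.

A is a house frame. B is a bookshelf. The bookshelf is on the floor beside the house frame on its −x side. The gap between the bookshelf and the house frame is 70 mm.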